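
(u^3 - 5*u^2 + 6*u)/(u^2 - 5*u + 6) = u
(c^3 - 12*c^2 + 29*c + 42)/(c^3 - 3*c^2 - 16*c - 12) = (c - 7)/(c + 2)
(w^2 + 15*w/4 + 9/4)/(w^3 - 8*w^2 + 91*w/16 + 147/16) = 4*(w + 3)/(4*w^2 - 35*w + 49)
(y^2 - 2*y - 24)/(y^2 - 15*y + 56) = (y^2 - 2*y - 24)/(y^2 - 15*y + 56)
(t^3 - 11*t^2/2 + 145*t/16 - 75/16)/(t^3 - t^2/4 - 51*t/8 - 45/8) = (16*t^2 - 40*t + 25)/(2*(8*t^2 + 22*t + 15))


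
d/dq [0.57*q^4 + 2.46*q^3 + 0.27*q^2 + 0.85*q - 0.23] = 2.28*q^3 + 7.38*q^2 + 0.54*q + 0.85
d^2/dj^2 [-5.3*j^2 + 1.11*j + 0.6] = -10.6000000000000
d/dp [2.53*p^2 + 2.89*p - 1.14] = 5.06*p + 2.89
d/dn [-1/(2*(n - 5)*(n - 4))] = (n - 9/2)/((n - 5)^2*(n - 4)^2)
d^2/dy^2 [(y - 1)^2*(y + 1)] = 6*y - 2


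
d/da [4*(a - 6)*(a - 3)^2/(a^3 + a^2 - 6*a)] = 4*(13*a^4 - 102*a^3 + 189*a^2 + 108*a - 324)/(a^2*(a^4 + 2*a^3 - 11*a^2 - 12*a + 36))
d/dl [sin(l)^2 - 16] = sin(2*l)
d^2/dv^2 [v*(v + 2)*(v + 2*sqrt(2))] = 6*v + 4 + 4*sqrt(2)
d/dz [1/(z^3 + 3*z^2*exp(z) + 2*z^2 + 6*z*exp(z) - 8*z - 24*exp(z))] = (-3*z^2*exp(z) - 3*z^2 - 12*z*exp(z) - 4*z + 18*exp(z) + 8)/(z^3 + 3*z^2*exp(z) + 2*z^2 + 6*z*exp(z) - 8*z - 24*exp(z))^2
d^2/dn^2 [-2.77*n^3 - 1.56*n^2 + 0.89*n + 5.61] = -16.62*n - 3.12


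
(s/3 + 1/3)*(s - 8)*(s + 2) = s^3/3 - 5*s^2/3 - 22*s/3 - 16/3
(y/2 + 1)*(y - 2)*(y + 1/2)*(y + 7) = y^4/2 + 15*y^3/4 - y^2/4 - 15*y - 7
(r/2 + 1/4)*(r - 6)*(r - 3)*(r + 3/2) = r^4/2 - 7*r^3/2 + 3*r^2/8 + 117*r/8 + 27/4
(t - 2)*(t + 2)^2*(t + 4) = t^4 + 6*t^3 + 4*t^2 - 24*t - 32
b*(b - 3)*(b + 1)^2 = b^4 - b^3 - 5*b^2 - 3*b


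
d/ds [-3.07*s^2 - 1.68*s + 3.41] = -6.14*s - 1.68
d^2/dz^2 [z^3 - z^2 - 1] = 6*z - 2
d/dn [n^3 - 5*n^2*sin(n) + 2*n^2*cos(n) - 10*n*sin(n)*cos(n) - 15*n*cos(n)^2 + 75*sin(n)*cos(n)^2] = -2*n^2*sin(n) - 5*n^2*cos(n) + 3*n^2 - 10*n*sin(n) + 15*n*sin(2*n) + 4*n*cos(n) - 10*n*cos(2*n) - 5*sin(2*n) + 75*cos(n)/4 - 15*cos(2*n)/2 + 225*cos(3*n)/4 - 15/2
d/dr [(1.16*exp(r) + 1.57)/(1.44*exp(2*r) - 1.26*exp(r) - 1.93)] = (-(1.16*exp(r) + 1.57)*(2.88*exp(r) - 1.26) + 1.6704*exp(2*r) - 1.4616*exp(r) - 2.2388)*exp(r)/(-1.44*exp(2*r) + 1.26*exp(r) + 1.93)^2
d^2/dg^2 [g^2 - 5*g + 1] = 2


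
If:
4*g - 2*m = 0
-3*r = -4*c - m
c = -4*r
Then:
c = -4*r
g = 19*r/2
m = 19*r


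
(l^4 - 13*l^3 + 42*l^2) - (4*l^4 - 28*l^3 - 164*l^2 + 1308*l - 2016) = -3*l^4 + 15*l^3 + 206*l^2 - 1308*l + 2016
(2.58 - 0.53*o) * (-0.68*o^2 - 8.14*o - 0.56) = 0.3604*o^3 + 2.5598*o^2 - 20.7044*o - 1.4448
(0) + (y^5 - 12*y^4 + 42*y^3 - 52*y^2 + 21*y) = y^5 - 12*y^4 + 42*y^3 - 52*y^2 + 21*y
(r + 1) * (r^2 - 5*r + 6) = r^3 - 4*r^2 + r + 6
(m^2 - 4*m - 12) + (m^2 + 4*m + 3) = 2*m^2 - 9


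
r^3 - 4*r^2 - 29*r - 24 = (r - 8)*(r + 1)*(r + 3)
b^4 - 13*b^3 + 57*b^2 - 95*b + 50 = (b - 5)^2*(b - 2)*(b - 1)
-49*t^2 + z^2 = (-7*t + z)*(7*t + z)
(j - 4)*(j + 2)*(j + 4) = j^3 + 2*j^2 - 16*j - 32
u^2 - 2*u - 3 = (u - 3)*(u + 1)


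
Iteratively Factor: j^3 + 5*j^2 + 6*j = (j + 3)*(j^2 + 2*j) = j*(j + 3)*(j + 2)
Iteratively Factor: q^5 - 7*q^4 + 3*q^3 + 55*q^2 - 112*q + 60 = (q - 5)*(q^4 - 2*q^3 - 7*q^2 + 20*q - 12) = (q - 5)*(q - 2)*(q^3 - 7*q + 6) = (q - 5)*(q - 2)*(q - 1)*(q^2 + q - 6) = (q - 5)*(q - 2)^2*(q - 1)*(q + 3)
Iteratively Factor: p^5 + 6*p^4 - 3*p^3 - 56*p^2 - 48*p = (p - 3)*(p^4 + 9*p^3 + 24*p^2 + 16*p) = (p - 3)*(p + 4)*(p^3 + 5*p^2 + 4*p) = p*(p - 3)*(p + 4)*(p^2 + 5*p + 4) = p*(p - 3)*(p + 4)^2*(p + 1)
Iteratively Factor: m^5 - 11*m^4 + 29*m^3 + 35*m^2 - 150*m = (m - 5)*(m^4 - 6*m^3 - m^2 + 30*m) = m*(m - 5)*(m^3 - 6*m^2 - m + 30) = m*(m - 5)*(m - 3)*(m^2 - 3*m - 10) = m*(m - 5)*(m - 3)*(m + 2)*(m - 5)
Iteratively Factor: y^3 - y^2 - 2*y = (y)*(y^2 - y - 2) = y*(y + 1)*(y - 2)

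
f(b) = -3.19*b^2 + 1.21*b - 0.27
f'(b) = 1.21 - 6.38*b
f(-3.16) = -35.95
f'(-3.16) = 21.37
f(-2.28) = -19.61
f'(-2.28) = 15.76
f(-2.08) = -16.59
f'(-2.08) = 14.48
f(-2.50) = -23.23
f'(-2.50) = 17.16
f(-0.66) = -2.46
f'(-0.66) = 5.42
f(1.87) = -9.16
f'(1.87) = -10.72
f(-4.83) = -80.53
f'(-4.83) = 32.03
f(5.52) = -90.79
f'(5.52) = -34.01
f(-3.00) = -32.61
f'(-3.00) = 20.35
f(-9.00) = -269.55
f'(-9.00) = 58.63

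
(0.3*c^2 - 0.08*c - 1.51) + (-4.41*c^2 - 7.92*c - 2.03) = -4.11*c^2 - 8.0*c - 3.54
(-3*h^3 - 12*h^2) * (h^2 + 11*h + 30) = -3*h^5 - 45*h^4 - 222*h^3 - 360*h^2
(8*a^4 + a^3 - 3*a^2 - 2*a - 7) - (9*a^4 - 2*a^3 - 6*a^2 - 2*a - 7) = -a^4 + 3*a^3 + 3*a^2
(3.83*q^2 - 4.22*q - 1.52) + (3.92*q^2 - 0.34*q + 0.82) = 7.75*q^2 - 4.56*q - 0.7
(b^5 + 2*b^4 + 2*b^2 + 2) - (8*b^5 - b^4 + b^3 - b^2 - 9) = -7*b^5 + 3*b^4 - b^3 + 3*b^2 + 11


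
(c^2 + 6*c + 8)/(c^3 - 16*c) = (c + 2)/(c*(c - 4))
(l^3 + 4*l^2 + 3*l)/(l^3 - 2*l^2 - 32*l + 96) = l*(l^2 + 4*l + 3)/(l^3 - 2*l^2 - 32*l + 96)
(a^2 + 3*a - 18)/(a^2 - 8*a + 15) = (a + 6)/(a - 5)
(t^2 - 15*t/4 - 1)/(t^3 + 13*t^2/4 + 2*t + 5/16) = 4*(t - 4)/(4*t^2 + 12*t + 5)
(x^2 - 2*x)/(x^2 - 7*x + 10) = x/(x - 5)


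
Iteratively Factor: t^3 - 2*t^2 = (t - 2)*(t^2) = t*(t - 2)*(t)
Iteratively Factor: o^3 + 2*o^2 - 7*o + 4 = (o - 1)*(o^2 + 3*o - 4) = (o - 1)^2*(o + 4)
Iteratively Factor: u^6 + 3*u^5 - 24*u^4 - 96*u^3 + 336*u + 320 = (u - 2)*(u^5 + 5*u^4 - 14*u^3 - 124*u^2 - 248*u - 160) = (u - 2)*(u + 2)*(u^4 + 3*u^3 - 20*u^2 - 84*u - 80) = (u - 2)*(u + 2)^2*(u^3 + u^2 - 22*u - 40) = (u - 2)*(u + 2)^3*(u^2 - u - 20) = (u - 2)*(u + 2)^3*(u + 4)*(u - 5)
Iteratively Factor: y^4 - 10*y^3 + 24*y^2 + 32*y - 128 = (y - 4)*(y^3 - 6*y^2 + 32) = (y - 4)^2*(y^2 - 2*y - 8) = (y - 4)^2*(y + 2)*(y - 4)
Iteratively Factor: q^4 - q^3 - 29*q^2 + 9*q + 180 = (q - 3)*(q^3 + 2*q^2 - 23*q - 60) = (q - 5)*(q - 3)*(q^2 + 7*q + 12) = (q - 5)*(q - 3)*(q + 3)*(q + 4)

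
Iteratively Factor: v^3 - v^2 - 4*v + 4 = (v - 2)*(v^2 + v - 2) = (v - 2)*(v + 2)*(v - 1)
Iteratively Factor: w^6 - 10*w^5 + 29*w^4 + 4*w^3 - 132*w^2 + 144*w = (w - 3)*(w^5 - 7*w^4 + 8*w^3 + 28*w^2 - 48*w) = (w - 3)*(w - 2)*(w^4 - 5*w^3 - 2*w^2 + 24*w) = (w - 3)*(w - 2)*(w + 2)*(w^3 - 7*w^2 + 12*w) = (w - 3)^2*(w - 2)*(w + 2)*(w^2 - 4*w) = (w - 4)*(w - 3)^2*(w - 2)*(w + 2)*(w)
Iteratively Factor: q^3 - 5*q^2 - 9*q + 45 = (q - 5)*(q^2 - 9) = (q - 5)*(q + 3)*(q - 3)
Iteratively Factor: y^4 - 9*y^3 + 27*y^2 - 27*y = (y - 3)*(y^3 - 6*y^2 + 9*y) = (y - 3)^2*(y^2 - 3*y) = (y - 3)^3*(y)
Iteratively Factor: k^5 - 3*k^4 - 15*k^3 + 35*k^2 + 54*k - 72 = (k - 4)*(k^4 + k^3 - 11*k^2 - 9*k + 18) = (k - 4)*(k - 3)*(k^3 + 4*k^2 + k - 6) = (k - 4)*(k - 3)*(k + 3)*(k^2 + k - 2) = (k - 4)*(k - 3)*(k - 1)*(k + 3)*(k + 2)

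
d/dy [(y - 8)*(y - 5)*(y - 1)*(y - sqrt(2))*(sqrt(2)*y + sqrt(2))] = 5*sqrt(2)*y^4 - 52*sqrt(2)*y^3 - 8*y^3 + 78*y^2 + 117*sqrt(2)*y^2 - 156*y + 26*sqrt(2)*y - 40*sqrt(2) - 26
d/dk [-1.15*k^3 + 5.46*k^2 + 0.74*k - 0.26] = -3.45*k^2 + 10.92*k + 0.74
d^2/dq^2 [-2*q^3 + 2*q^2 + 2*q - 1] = 4 - 12*q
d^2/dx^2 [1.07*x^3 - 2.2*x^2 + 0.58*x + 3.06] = 6.42*x - 4.4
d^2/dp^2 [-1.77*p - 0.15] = 0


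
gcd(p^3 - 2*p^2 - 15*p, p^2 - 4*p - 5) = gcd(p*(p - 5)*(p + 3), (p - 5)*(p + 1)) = p - 5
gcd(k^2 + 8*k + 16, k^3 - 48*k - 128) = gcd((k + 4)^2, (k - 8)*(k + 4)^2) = k^2 + 8*k + 16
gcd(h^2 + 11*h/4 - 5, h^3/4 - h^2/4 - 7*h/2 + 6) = h + 4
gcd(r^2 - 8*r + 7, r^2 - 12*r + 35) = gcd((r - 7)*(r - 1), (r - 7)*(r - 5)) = r - 7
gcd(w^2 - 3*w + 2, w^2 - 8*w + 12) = w - 2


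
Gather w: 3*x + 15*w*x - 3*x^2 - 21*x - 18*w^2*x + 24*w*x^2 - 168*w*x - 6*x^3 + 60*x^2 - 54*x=-18*w^2*x + w*(24*x^2 - 153*x) - 6*x^3 + 57*x^2 - 72*x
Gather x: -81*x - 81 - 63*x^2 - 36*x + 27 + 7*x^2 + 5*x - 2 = -56*x^2 - 112*x - 56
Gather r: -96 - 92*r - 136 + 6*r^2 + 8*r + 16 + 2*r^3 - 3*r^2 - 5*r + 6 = 2*r^3 + 3*r^2 - 89*r - 210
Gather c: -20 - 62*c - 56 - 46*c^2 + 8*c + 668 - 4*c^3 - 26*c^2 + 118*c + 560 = -4*c^3 - 72*c^2 + 64*c + 1152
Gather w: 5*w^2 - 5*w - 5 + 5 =5*w^2 - 5*w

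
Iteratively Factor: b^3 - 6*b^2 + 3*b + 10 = (b - 2)*(b^2 - 4*b - 5) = (b - 2)*(b + 1)*(b - 5)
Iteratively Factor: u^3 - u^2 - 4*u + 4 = (u - 2)*(u^2 + u - 2) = (u - 2)*(u - 1)*(u + 2)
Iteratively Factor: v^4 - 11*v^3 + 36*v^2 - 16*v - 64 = (v - 4)*(v^3 - 7*v^2 + 8*v + 16) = (v - 4)^2*(v^2 - 3*v - 4) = (v - 4)^2*(v + 1)*(v - 4)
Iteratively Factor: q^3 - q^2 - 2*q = (q + 1)*(q^2 - 2*q) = q*(q + 1)*(q - 2)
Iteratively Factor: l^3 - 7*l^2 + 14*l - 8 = (l - 1)*(l^2 - 6*l + 8) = (l - 2)*(l - 1)*(l - 4)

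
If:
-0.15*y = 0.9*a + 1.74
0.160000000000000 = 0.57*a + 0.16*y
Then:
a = -5.17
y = 19.42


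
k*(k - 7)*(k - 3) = k^3 - 10*k^2 + 21*k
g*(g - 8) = g^2 - 8*g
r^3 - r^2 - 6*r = r*(r - 3)*(r + 2)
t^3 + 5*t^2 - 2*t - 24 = (t - 2)*(t + 3)*(t + 4)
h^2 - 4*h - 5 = (h - 5)*(h + 1)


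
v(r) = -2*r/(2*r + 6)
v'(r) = 4*r/(2*r + 6)^2 - 2/(2*r + 6)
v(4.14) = -0.58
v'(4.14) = -0.06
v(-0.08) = 0.03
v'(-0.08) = -0.35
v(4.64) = -0.61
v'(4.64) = -0.05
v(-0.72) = 0.32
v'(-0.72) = -0.58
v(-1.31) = 0.78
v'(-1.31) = -1.05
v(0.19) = -0.06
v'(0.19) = -0.29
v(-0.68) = 0.29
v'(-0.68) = -0.56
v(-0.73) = 0.32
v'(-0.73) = -0.58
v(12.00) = -0.80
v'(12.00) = -0.01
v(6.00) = -0.67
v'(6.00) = -0.04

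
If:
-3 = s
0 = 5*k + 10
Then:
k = -2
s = -3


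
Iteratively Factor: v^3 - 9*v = (v + 3)*(v^2 - 3*v) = v*(v + 3)*(v - 3)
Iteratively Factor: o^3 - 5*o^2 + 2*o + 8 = (o - 2)*(o^2 - 3*o - 4) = (o - 2)*(o + 1)*(o - 4)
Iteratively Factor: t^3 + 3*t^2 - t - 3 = (t + 1)*(t^2 + 2*t - 3) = (t + 1)*(t + 3)*(t - 1)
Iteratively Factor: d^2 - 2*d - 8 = (d + 2)*(d - 4)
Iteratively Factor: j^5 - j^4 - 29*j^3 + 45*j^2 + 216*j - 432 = (j - 3)*(j^4 + 2*j^3 - 23*j^2 - 24*j + 144) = (j - 3)*(j + 4)*(j^3 - 2*j^2 - 15*j + 36) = (j - 3)*(j + 4)^2*(j^2 - 6*j + 9) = (j - 3)^2*(j + 4)^2*(j - 3)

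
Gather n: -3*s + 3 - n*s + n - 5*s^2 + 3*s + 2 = n*(1 - s) - 5*s^2 + 5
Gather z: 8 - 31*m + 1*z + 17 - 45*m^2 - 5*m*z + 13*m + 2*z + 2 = -45*m^2 - 18*m + z*(3 - 5*m) + 27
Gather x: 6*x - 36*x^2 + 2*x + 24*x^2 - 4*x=-12*x^2 + 4*x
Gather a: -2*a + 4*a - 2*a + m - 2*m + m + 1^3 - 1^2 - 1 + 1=0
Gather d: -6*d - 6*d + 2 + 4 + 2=8 - 12*d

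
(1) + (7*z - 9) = 7*z - 8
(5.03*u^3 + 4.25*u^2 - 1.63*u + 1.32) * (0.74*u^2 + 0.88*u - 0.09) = 3.7222*u^5 + 7.5714*u^4 + 2.0811*u^3 - 0.8401*u^2 + 1.3083*u - 0.1188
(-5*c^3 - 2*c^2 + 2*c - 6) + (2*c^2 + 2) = -5*c^3 + 2*c - 4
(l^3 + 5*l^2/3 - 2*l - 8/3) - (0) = l^3 + 5*l^2/3 - 2*l - 8/3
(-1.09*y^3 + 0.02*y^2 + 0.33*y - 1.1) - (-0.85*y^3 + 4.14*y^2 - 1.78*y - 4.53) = -0.24*y^3 - 4.12*y^2 + 2.11*y + 3.43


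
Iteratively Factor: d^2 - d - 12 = (d + 3)*(d - 4)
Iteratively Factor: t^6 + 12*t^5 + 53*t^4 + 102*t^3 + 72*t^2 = (t + 4)*(t^5 + 8*t^4 + 21*t^3 + 18*t^2) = (t + 3)*(t + 4)*(t^4 + 5*t^3 + 6*t^2) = t*(t + 3)*(t + 4)*(t^3 + 5*t^2 + 6*t) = t*(t + 3)^2*(t + 4)*(t^2 + 2*t) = t*(t + 2)*(t + 3)^2*(t + 4)*(t)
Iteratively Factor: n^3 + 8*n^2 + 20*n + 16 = (n + 4)*(n^2 + 4*n + 4) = (n + 2)*(n + 4)*(n + 2)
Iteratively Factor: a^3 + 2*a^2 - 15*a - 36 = (a + 3)*(a^2 - a - 12) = (a + 3)^2*(a - 4)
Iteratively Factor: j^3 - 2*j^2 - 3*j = (j + 1)*(j^2 - 3*j) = j*(j + 1)*(j - 3)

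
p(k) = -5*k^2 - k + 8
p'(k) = -10*k - 1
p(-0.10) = 8.05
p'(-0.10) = 0.00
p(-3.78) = -59.66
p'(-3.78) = 36.80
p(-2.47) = -20.03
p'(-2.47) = 23.70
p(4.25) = -86.56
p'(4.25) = -43.50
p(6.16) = -187.89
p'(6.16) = -62.60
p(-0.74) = 6.00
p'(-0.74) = 6.40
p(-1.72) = -5.07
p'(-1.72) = 16.20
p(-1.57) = -2.75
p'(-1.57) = 14.70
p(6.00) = -178.00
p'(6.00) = -61.00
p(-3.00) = -34.00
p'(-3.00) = 29.00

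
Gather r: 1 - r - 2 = -r - 1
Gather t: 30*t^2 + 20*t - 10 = 30*t^2 + 20*t - 10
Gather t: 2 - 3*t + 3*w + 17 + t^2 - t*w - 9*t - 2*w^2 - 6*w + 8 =t^2 + t*(-w - 12) - 2*w^2 - 3*w + 27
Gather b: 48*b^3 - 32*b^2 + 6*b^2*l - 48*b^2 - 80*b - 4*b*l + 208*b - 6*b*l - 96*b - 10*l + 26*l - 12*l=48*b^3 + b^2*(6*l - 80) + b*(32 - 10*l) + 4*l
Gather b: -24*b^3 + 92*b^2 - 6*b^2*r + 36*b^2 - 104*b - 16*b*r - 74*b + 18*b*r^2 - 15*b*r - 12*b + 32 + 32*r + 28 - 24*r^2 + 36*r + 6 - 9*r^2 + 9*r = -24*b^3 + b^2*(128 - 6*r) + b*(18*r^2 - 31*r - 190) - 33*r^2 + 77*r + 66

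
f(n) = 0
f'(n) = 0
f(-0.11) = 0.00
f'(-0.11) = 0.00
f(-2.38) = 0.00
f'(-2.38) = 0.00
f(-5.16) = 0.00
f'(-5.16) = 0.00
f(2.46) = 0.00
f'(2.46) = 0.00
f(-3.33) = 0.00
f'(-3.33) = 0.00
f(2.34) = 0.00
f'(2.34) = 0.00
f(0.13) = 0.00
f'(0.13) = 0.00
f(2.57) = 0.00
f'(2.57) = 0.00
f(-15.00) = 0.00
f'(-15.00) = 0.00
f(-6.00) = 0.00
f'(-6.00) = 0.00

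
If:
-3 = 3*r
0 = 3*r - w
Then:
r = -1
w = -3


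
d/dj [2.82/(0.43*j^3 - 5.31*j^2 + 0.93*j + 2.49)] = (-3.6378*j^2 + 29.9484*j - 2.6226)/(0.43*j^3 - 5.31*j^2 + 0.93*j + 2.49)^2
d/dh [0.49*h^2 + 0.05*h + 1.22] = 0.98*h + 0.05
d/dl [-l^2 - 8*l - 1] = -2*l - 8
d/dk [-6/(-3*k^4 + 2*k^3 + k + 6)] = 6*(-12*k^3 + 6*k^2 + 1)/(-3*k^4 + 2*k^3 + k + 6)^2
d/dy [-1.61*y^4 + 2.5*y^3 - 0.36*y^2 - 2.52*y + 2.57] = -6.44*y^3 + 7.5*y^2 - 0.72*y - 2.52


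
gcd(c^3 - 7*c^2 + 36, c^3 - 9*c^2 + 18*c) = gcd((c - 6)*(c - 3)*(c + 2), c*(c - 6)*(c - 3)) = c^2 - 9*c + 18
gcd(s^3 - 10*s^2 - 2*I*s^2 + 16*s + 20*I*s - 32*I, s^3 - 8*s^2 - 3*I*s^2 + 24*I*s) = s - 8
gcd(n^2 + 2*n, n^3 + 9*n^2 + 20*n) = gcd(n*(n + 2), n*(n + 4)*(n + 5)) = n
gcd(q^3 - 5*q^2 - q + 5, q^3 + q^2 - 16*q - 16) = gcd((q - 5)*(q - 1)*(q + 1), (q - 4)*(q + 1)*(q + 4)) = q + 1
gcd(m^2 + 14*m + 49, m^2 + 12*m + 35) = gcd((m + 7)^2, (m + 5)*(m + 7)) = m + 7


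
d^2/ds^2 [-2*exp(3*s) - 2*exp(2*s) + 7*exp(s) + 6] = (-18*exp(2*s) - 8*exp(s) + 7)*exp(s)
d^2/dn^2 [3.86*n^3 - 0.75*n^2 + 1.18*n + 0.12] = 23.16*n - 1.5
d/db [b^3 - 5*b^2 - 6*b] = 3*b^2 - 10*b - 6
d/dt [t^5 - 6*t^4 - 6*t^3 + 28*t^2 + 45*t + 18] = 5*t^4 - 24*t^3 - 18*t^2 + 56*t + 45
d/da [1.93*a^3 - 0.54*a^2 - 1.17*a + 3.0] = 5.79*a^2 - 1.08*a - 1.17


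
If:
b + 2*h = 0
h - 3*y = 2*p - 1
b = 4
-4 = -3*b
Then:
No Solution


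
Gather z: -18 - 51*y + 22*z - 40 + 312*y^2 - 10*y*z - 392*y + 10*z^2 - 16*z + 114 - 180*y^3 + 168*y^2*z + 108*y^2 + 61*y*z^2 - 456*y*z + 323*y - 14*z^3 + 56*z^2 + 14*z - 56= -180*y^3 + 420*y^2 - 120*y - 14*z^3 + z^2*(61*y + 66) + z*(168*y^2 - 466*y + 20)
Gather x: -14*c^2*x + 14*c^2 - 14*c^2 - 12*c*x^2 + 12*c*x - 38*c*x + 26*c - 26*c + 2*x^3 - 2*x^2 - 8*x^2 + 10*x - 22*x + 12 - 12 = 2*x^3 + x^2*(-12*c - 10) + x*(-14*c^2 - 26*c - 12)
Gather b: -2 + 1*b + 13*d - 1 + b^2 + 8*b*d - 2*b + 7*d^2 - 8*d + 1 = b^2 + b*(8*d - 1) + 7*d^2 + 5*d - 2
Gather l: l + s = l + s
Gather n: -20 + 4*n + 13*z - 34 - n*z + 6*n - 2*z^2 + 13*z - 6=n*(10 - z) - 2*z^2 + 26*z - 60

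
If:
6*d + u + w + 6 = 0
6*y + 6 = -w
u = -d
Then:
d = 6*y/5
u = -6*y/5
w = -6*y - 6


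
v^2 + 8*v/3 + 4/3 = (v + 2/3)*(v + 2)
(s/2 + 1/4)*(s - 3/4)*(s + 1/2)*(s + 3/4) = s^4/2 + s^3/2 - 5*s^2/32 - 9*s/32 - 9/128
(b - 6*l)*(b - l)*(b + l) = b^3 - 6*b^2*l - b*l^2 + 6*l^3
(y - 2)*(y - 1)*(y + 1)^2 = y^4 - y^3 - 3*y^2 + y + 2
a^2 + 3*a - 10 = (a - 2)*(a + 5)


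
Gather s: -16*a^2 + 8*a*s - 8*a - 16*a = -16*a^2 + 8*a*s - 24*a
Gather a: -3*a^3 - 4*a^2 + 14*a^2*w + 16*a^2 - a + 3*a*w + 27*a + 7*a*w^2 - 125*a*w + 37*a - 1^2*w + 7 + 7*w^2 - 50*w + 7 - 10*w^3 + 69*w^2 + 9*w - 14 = -3*a^3 + a^2*(14*w + 12) + a*(7*w^2 - 122*w + 63) - 10*w^3 + 76*w^2 - 42*w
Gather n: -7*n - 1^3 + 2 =1 - 7*n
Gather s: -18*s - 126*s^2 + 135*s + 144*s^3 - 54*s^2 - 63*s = 144*s^3 - 180*s^2 + 54*s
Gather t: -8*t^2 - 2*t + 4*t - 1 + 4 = -8*t^2 + 2*t + 3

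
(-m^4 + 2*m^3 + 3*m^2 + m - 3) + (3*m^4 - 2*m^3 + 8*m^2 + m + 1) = 2*m^4 + 11*m^2 + 2*m - 2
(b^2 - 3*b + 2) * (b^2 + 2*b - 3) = b^4 - b^3 - 7*b^2 + 13*b - 6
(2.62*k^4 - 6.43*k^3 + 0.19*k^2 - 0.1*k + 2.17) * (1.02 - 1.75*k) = -4.585*k^5 + 13.9249*k^4 - 6.8911*k^3 + 0.3688*k^2 - 3.8995*k + 2.2134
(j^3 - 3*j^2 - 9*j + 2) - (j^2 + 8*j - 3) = j^3 - 4*j^2 - 17*j + 5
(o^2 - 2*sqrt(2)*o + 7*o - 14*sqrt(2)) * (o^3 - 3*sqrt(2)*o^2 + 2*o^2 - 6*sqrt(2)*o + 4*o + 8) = o^5 - 5*sqrt(2)*o^4 + 9*o^4 - 45*sqrt(2)*o^3 + 30*o^3 - 78*sqrt(2)*o^2 + 144*o^2 - 72*sqrt(2)*o + 224*o - 112*sqrt(2)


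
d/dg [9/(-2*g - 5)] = 18/(2*g + 5)^2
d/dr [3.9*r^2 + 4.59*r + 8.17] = 7.8*r + 4.59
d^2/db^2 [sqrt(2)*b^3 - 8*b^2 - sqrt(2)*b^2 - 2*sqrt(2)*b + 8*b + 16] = 6*sqrt(2)*b - 16 - 2*sqrt(2)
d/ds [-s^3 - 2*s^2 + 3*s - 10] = -3*s^2 - 4*s + 3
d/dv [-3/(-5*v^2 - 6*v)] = 6*(-5*v - 3)/(v^2*(5*v + 6)^2)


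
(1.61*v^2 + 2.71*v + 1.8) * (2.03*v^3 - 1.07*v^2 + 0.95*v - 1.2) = 3.2683*v^5 + 3.7786*v^4 + 2.2838*v^3 - 1.2835*v^2 - 1.542*v - 2.16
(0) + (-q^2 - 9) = -q^2 - 9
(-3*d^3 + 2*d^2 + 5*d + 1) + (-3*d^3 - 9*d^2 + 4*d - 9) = -6*d^3 - 7*d^2 + 9*d - 8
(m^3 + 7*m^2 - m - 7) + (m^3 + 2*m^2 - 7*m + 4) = 2*m^3 + 9*m^2 - 8*m - 3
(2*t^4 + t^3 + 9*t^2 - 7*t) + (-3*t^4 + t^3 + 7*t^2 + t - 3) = -t^4 + 2*t^3 + 16*t^2 - 6*t - 3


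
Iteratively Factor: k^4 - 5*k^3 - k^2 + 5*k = (k + 1)*(k^3 - 6*k^2 + 5*k) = (k - 5)*(k + 1)*(k^2 - k) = k*(k - 5)*(k + 1)*(k - 1)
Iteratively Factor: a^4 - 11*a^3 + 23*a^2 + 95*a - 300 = (a + 3)*(a^3 - 14*a^2 + 65*a - 100) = (a - 4)*(a + 3)*(a^2 - 10*a + 25) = (a - 5)*(a - 4)*(a + 3)*(a - 5)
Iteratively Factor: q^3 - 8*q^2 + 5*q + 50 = (q - 5)*(q^2 - 3*q - 10) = (q - 5)*(q + 2)*(q - 5)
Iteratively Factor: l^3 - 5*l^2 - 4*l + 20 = (l - 5)*(l^2 - 4) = (l - 5)*(l - 2)*(l + 2)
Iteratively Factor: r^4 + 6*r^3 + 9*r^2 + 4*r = (r + 1)*(r^3 + 5*r^2 + 4*r) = (r + 1)^2*(r^2 + 4*r) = r*(r + 1)^2*(r + 4)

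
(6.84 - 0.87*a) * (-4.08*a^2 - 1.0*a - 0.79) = 3.5496*a^3 - 27.0372*a^2 - 6.1527*a - 5.4036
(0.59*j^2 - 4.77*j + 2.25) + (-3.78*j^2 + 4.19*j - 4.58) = -3.19*j^2 - 0.579999999999999*j - 2.33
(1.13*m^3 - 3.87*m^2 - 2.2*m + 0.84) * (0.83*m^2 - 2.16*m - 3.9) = 0.9379*m^5 - 5.6529*m^4 + 2.1262*m^3 + 20.5422*m^2 + 6.7656*m - 3.276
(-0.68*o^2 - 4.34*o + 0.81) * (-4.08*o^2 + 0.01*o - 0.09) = 2.7744*o^4 + 17.7004*o^3 - 3.287*o^2 + 0.3987*o - 0.0729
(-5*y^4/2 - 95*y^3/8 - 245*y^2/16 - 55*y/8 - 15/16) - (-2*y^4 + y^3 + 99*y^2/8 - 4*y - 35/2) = -y^4/2 - 103*y^3/8 - 443*y^2/16 - 23*y/8 + 265/16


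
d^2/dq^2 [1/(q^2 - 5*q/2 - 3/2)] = 4*(4*q^2 - 10*q - (4*q - 5)^2 - 6)/(-2*q^2 + 5*q + 3)^3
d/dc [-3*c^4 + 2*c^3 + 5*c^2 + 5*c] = -12*c^3 + 6*c^2 + 10*c + 5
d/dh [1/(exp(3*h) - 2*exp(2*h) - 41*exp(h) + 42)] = (-3*exp(2*h) + 4*exp(h) + 41)*exp(h)/(exp(3*h) - 2*exp(2*h) - 41*exp(h) + 42)^2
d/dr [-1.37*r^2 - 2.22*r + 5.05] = -2.74*r - 2.22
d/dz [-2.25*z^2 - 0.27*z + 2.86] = -4.5*z - 0.27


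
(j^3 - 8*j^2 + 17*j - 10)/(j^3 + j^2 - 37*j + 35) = (j - 2)/(j + 7)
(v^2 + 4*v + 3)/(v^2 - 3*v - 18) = (v + 1)/(v - 6)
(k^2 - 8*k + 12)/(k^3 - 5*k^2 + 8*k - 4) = (k - 6)/(k^2 - 3*k + 2)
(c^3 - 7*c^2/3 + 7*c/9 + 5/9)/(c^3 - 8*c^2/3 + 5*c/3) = (c + 1/3)/c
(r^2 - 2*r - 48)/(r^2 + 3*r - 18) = (r - 8)/(r - 3)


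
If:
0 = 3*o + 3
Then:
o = -1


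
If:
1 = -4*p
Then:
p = -1/4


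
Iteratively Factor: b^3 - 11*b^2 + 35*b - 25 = (b - 5)*(b^2 - 6*b + 5) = (b - 5)^2*(b - 1)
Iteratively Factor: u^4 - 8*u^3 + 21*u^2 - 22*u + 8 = (u - 1)*(u^3 - 7*u^2 + 14*u - 8) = (u - 4)*(u - 1)*(u^2 - 3*u + 2) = (u - 4)*(u - 2)*(u - 1)*(u - 1)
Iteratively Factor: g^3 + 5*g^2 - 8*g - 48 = (g + 4)*(g^2 + g - 12) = (g + 4)^2*(g - 3)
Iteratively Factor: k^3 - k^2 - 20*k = (k)*(k^2 - k - 20) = k*(k - 5)*(k + 4)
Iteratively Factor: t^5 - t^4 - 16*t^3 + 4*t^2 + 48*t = (t + 3)*(t^4 - 4*t^3 - 4*t^2 + 16*t) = (t - 4)*(t + 3)*(t^3 - 4*t) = t*(t - 4)*(t + 3)*(t^2 - 4) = t*(t - 4)*(t - 2)*(t + 3)*(t + 2)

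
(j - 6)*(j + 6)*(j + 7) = j^3 + 7*j^2 - 36*j - 252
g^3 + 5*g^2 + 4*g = g*(g + 1)*(g + 4)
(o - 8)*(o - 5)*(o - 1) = o^3 - 14*o^2 + 53*o - 40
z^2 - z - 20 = (z - 5)*(z + 4)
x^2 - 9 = (x - 3)*(x + 3)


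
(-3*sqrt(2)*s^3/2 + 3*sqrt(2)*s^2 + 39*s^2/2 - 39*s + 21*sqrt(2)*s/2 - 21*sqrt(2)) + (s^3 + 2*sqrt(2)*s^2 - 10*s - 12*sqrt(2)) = -3*sqrt(2)*s^3/2 + s^3 + 5*sqrt(2)*s^2 + 39*s^2/2 - 49*s + 21*sqrt(2)*s/2 - 33*sqrt(2)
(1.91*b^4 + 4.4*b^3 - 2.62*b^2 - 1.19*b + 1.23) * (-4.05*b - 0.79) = -7.7355*b^5 - 19.3289*b^4 + 7.135*b^3 + 6.8893*b^2 - 4.0414*b - 0.9717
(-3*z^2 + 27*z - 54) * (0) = 0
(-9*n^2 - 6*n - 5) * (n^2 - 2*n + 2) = -9*n^4 + 12*n^3 - 11*n^2 - 2*n - 10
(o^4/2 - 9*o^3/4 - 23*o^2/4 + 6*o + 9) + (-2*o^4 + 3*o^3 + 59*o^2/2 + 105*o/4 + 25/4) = -3*o^4/2 + 3*o^3/4 + 95*o^2/4 + 129*o/4 + 61/4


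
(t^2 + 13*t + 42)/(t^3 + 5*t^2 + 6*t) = (t^2 + 13*t + 42)/(t*(t^2 + 5*t + 6))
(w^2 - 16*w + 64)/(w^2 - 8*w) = (w - 8)/w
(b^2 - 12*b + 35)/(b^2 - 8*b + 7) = (b - 5)/(b - 1)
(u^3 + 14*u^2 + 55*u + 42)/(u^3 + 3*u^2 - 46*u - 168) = (u^2 + 8*u + 7)/(u^2 - 3*u - 28)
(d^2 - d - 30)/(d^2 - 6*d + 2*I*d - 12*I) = (d + 5)/(d + 2*I)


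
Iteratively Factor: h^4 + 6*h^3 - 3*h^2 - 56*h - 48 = (h + 4)*(h^3 + 2*h^2 - 11*h - 12) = (h - 3)*(h + 4)*(h^2 + 5*h + 4) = (h - 3)*(h + 1)*(h + 4)*(h + 4)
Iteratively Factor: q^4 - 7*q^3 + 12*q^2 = (q - 3)*(q^3 - 4*q^2) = (q - 4)*(q - 3)*(q^2) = q*(q - 4)*(q - 3)*(q)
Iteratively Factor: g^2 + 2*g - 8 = (g + 4)*(g - 2)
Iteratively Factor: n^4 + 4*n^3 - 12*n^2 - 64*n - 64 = (n + 2)*(n^3 + 2*n^2 - 16*n - 32) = (n - 4)*(n + 2)*(n^2 + 6*n + 8) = (n - 4)*(n + 2)*(n + 4)*(n + 2)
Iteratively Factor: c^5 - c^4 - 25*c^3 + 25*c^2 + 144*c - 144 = (c + 4)*(c^4 - 5*c^3 - 5*c^2 + 45*c - 36) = (c - 3)*(c + 4)*(c^3 - 2*c^2 - 11*c + 12) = (c - 3)*(c + 3)*(c + 4)*(c^2 - 5*c + 4) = (c - 4)*(c - 3)*(c + 3)*(c + 4)*(c - 1)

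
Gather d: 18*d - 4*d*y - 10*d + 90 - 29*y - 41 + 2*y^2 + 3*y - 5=d*(8 - 4*y) + 2*y^2 - 26*y + 44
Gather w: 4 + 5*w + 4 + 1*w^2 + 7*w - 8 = w^2 + 12*w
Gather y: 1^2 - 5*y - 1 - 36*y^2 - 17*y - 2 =-36*y^2 - 22*y - 2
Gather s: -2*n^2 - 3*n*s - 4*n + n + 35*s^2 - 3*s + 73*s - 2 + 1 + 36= -2*n^2 - 3*n + 35*s^2 + s*(70 - 3*n) + 35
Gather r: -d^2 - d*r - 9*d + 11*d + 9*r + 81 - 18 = -d^2 + 2*d + r*(9 - d) + 63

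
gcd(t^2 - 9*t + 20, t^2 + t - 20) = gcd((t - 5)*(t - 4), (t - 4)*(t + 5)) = t - 4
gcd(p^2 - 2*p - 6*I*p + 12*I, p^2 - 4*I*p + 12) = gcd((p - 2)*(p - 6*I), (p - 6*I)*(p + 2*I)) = p - 6*I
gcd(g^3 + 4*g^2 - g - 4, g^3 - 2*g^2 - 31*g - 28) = g^2 + 5*g + 4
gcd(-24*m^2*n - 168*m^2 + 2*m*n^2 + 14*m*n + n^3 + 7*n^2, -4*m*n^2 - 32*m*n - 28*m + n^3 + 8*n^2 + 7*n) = 4*m*n + 28*m - n^2 - 7*n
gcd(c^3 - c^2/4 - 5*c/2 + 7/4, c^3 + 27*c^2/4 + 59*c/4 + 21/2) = c + 7/4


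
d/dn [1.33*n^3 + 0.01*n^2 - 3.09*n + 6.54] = 3.99*n^2 + 0.02*n - 3.09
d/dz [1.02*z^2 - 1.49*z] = 2.04*z - 1.49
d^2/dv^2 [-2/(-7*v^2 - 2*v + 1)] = 4*(-49*v^2 - 14*v + 4*(7*v + 1)^2 + 7)/(7*v^2 + 2*v - 1)^3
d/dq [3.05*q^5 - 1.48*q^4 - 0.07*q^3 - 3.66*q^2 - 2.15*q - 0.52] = 15.25*q^4 - 5.92*q^3 - 0.21*q^2 - 7.32*q - 2.15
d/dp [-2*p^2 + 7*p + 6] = 7 - 4*p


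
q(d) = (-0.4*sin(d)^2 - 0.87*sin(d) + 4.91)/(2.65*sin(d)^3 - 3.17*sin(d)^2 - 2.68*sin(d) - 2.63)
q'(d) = (-0.8*sin(d)*cos(d) - 0.87*cos(d))/(2.65*sin(d)^3 - 3.17*sin(d)^2 - 2.68*sin(d) - 2.63) + (-7.95*sin(d)^2*cos(d) + 6.34*sin(d)*cos(d) + 2.68*cos(d))*(-0.4*sin(d)^2 - 0.87*sin(d) + 4.91)/(2.65*sin(d)^3 - 3.17*sin(d)^2 - 2.68*sin(d) - 2.63)^2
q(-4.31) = -0.66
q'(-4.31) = -0.19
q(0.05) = -1.76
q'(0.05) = 2.21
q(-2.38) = -1.68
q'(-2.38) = 2.04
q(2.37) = -0.80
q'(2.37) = -0.56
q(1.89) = -0.65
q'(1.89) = -0.14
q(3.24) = -2.08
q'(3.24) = -2.04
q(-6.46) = -2.22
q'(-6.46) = 1.59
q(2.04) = -0.67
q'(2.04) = -0.23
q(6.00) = -2.34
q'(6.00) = 0.58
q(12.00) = -2.09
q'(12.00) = -1.97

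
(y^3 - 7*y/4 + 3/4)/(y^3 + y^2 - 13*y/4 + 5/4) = (2*y + 3)/(2*y + 5)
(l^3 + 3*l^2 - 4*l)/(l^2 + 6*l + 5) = l*(l^2 + 3*l - 4)/(l^2 + 6*l + 5)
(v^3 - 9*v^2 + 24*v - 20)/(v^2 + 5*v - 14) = (v^2 - 7*v + 10)/(v + 7)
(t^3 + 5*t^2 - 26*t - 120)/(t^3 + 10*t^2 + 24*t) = (t - 5)/t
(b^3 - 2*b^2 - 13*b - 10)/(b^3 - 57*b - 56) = (b^2 - 3*b - 10)/(b^2 - b - 56)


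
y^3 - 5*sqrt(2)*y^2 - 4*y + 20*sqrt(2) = (y - 2)*(y + 2)*(y - 5*sqrt(2))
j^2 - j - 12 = (j - 4)*(j + 3)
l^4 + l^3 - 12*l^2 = l^2*(l - 3)*(l + 4)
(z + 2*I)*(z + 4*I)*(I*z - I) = I*z^3 - 6*z^2 - I*z^2 + 6*z - 8*I*z + 8*I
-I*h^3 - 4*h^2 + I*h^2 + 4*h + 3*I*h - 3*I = (h - 3*I)*(h - I)*(-I*h + I)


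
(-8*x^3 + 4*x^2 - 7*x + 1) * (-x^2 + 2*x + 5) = 8*x^5 - 20*x^4 - 25*x^3 + 5*x^2 - 33*x + 5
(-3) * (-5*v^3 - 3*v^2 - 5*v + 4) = 15*v^3 + 9*v^2 + 15*v - 12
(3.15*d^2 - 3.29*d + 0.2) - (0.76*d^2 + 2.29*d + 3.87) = 2.39*d^2 - 5.58*d - 3.67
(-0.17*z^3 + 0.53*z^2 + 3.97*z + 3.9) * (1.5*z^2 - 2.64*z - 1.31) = -0.255*z^5 + 1.2438*z^4 + 4.7785*z^3 - 5.3251*z^2 - 15.4967*z - 5.109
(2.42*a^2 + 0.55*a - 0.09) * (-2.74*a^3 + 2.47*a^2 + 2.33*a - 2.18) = -6.6308*a^5 + 4.4704*a^4 + 7.2437*a^3 - 4.2164*a^2 - 1.4087*a + 0.1962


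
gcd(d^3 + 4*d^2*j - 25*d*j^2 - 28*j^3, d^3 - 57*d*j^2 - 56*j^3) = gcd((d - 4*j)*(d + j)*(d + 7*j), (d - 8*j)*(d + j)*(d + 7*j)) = d^2 + 8*d*j + 7*j^2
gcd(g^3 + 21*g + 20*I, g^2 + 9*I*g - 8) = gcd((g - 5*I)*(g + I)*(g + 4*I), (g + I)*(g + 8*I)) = g + I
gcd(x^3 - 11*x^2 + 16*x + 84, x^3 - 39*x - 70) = x^2 - 5*x - 14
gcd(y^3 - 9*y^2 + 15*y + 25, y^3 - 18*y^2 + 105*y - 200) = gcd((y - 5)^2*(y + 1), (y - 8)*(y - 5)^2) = y^2 - 10*y + 25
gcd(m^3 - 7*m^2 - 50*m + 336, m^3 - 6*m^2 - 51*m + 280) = m^2 - m - 56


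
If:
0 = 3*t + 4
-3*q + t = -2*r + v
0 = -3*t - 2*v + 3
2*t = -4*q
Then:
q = 2/3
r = 41/12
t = -4/3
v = 7/2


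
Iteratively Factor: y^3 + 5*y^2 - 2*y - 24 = (y + 3)*(y^2 + 2*y - 8) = (y + 3)*(y + 4)*(y - 2)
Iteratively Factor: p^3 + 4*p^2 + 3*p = (p + 3)*(p^2 + p) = p*(p + 3)*(p + 1)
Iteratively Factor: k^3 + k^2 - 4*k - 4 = (k - 2)*(k^2 + 3*k + 2) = (k - 2)*(k + 2)*(k + 1)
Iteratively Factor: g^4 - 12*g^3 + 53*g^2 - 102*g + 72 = (g - 3)*(g^3 - 9*g^2 + 26*g - 24) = (g - 4)*(g - 3)*(g^2 - 5*g + 6) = (g - 4)*(g - 3)^2*(g - 2)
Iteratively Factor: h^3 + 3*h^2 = (h)*(h^2 + 3*h) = h*(h + 3)*(h)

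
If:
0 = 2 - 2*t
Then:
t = 1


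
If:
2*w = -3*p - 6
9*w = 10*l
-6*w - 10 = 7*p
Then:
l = 27/10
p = -4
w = 3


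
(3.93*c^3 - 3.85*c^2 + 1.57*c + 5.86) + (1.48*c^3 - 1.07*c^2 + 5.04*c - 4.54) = 5.41*c^3 - 4.92*c^2 + 6.61*c + 1.32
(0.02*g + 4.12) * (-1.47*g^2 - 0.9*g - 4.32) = -0.0294*g^3 - 6.0744*g^2 - 3.7944*g - 17.7984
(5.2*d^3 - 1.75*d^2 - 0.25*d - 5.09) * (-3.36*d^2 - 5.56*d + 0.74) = -17.472*d^5 - 23.032*d^4 + 14.418*d^3 + 17.1974*d^2 + 28.1154*d - 3.7666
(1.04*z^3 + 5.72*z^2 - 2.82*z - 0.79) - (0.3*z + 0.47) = 1.04*z^3 + 5.72*z^2 - 3.12*z - 1.26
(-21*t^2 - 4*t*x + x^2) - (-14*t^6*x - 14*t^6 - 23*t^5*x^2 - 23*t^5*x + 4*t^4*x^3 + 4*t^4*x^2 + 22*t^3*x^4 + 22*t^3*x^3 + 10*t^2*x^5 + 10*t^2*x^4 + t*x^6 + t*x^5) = 14*t^6*x + 14*t^6 + 23*t^5*x^2 + 23*t^5*x - 4*t^4*x^3 - 4*t^4*x^2 - 22*t^3*x^4 - 22*t^3*x^3 - 10*t^2*x^5 - 10*t^2*x^4 - 21*t^2 - t*x^6 - t*x^5 - 4*t*x + x^2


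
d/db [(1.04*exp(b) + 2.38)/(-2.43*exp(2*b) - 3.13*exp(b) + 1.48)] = (2.5272*exp(2*b) + 11.5668*exp(b) + 8.9886)*exp(b)/(5.9049*exp(4*b) + 15.2118*exp(3*b) + 2.6041*exp(2*b) - 9.2648*exp(b) + 2.1904)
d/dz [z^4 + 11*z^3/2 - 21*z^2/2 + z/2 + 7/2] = 4*z^3 + 33*z^2/2 - 21*z + 1/2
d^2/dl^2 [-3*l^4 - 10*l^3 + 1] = 12*l*(-3*l - 5)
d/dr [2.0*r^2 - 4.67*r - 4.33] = 4.0*r - 4.67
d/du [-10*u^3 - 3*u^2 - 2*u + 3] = -30*u^2 - 6*u - 2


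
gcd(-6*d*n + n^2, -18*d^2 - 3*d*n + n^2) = 6*d - n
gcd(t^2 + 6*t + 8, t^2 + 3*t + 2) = t + 2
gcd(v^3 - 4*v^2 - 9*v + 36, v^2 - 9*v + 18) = v - 3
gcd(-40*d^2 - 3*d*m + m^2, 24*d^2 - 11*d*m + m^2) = 8*d - m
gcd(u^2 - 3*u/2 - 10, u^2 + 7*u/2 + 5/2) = u + 5/2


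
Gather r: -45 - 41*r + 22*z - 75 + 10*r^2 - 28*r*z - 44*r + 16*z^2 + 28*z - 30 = 10*r^2 + r*(-28*z - 85) + 16*z^2 + 50*z - 150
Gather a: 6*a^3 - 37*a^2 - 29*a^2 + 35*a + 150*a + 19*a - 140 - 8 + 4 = 6*a^3 - 66*a^2 + 204*a - 144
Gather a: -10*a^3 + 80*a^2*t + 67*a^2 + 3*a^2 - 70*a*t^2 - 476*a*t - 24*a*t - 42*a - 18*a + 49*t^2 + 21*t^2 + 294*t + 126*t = -10*a^3 + a^2*(80*t + 70) + a*(-70*t^2 - 500*t - 60) + 70*t^2 + 420*t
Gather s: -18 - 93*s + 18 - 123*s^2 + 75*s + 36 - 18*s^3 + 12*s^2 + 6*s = -18*s^3 - 111*s^2 - 12*s + 36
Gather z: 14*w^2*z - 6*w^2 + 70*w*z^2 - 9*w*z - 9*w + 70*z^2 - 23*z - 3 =-6*w^2 - 9*w + z^2*(70*w + 70) + z*(14*w^2 - 9*w - 23) - 3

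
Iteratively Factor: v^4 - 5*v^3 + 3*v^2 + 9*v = (v - 3)*(v^3 - 2*v^2 - 3*v) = (v - 3)^2*(v^2 + v) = (v - 3)^2*(v + 1)*(v)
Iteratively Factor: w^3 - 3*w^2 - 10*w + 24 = (w - 2)*(w^2 - w - 12) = (w - 2)*(w + 3)*(w - 4)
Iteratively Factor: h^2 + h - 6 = (h - 2)*(h + 3)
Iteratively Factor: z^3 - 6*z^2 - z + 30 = (z - 3)*(z^2 - 3*z - 10) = (z - 5)*(z - 3)*(z + 2)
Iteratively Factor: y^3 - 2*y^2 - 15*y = (y + 3)*(y^2 - 5*y) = (y - 5)*(y + 3)*(y)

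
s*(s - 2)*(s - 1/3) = s^3 - 7*s^2/3 + 2*s/3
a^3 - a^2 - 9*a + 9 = (a - 3)*(a - 1)*(a + 3)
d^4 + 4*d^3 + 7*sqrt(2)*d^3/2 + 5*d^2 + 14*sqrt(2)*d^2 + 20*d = d*(d + 4)*(d + sqrt(2))*(d + 5*sqrt(2)/2)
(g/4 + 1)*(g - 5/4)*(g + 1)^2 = g^4/4 + 19*g^3/16 + 3*g^2/8 - 29*g/16 - 5/4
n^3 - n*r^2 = n*(n - r)*(n + r)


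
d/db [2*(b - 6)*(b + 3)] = 4*b - 6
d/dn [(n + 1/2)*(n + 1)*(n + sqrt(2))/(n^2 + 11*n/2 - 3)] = (4*n^4 + 44*n^3 - 5*n^2 + 16*sqrt(2)*n^2 - 28*sqrt(2)*n - 36*n - 29*sqrt(2) - 6)/(4*n^4 + 44*n^3 + 97*n^2 - 132*n + 36)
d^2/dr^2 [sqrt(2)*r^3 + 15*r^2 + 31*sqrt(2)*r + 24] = 6*sqrt(2)*r + 30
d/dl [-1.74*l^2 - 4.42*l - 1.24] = -3.48*l - 4.42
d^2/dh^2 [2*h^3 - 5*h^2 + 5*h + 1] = 12*h - 10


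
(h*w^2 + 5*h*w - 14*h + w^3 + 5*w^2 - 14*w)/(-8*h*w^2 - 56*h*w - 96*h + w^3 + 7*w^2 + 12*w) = (-h*w^2 - 5*h*w + 14*h - w^3 - 5*w^2 + 14*w)/(8*h*w^2 + 56*h*w + 96*h - w^3 - 7*w^2 - 12*w)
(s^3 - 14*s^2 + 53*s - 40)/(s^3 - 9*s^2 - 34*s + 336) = (s^2 - 6*s + 5)/(s^2 - s - 42)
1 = 1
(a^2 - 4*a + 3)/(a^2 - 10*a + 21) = (a - 1)/(a - 7)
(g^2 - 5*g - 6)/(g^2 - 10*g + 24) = (g + 1)/(g - 4)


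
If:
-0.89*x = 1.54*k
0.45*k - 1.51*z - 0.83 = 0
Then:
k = 3.35555555555556*z + 1.84444444444444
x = -5.80624219725343*z - 3.19151061173533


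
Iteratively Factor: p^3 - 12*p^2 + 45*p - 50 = (p - 5)*(p^2 - 7*p + 10) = (p - 5)^2*(p - 2)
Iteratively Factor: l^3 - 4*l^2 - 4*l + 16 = (l + 2)*(l^2 - 6*l + 8) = (l - 4)*(l + 2)*(l - 2)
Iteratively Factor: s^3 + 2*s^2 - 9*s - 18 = (s + 3)*(s^2 - s - 6) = (s + 2)*(s + 3)*(s - 3)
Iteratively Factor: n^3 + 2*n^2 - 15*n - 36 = (n - 4)*(n^2 + 6*n + 9) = (n - 4)*(n + 3)*(n + 3)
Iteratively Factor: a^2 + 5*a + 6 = (a + 3)*(a + 2)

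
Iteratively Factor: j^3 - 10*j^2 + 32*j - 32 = (j - 2)*(j^2 - 8*j + 16) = (j - 4)*(j - 2)*(j - 4)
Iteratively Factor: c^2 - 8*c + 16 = (c - 4)*(c - 4)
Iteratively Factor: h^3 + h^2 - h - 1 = (h + 1)*(h^2 - 1) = (h - 1)*(h + 1)*(h + 1)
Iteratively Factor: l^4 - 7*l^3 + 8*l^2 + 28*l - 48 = (l + 2)*(l^3 - 9*l^2 + 26*l - 24) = (l - 3)*(l + 2)*(l^2 - 6*l + 8) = (l - 4)*(l - 3)*(l + 2)*(l - 2)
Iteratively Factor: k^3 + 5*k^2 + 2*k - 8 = (k + 2)*(k^2 + 3*k - 4) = (k + 2)*(k + 4)*(k - 1)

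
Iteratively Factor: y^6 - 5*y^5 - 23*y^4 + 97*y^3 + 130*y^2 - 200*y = (y + 2)*(y^5 - 7*y^4 - 9*y^3 + 115*y^2 - 100*y) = (y - 5)*(y + 2)*(y^4 - 2*y^3 - 19*y^2 + 20*y) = (y - 5)*(y - 1)*(y + 2)*(y^3 - y^2 - 20*y) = (y - 5)^2*(y - 1)*(y + 2)*(y^2 + 4*y) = y*(y - 5)^2*(y - 1)*(y + 2)*(y + 4)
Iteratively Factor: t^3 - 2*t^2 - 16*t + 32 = (t - 2)*(t^2 - 16) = (t - 2)*(t + 4)*(t - 4)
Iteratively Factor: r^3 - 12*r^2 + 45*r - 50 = (r - 5)*(r^2 - 7*r + 10) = (r - 5)*(r - 2)*(r - 5)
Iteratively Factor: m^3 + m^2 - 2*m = (m)*(m^2 + m - 2) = m*(m + 2)*(m - 1)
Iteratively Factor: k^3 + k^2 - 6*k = (k + 3)*(k^2 - 2*k) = (k - 2)*(k + 3)*(k)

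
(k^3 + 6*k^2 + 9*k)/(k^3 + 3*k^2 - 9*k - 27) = k/(k - 3)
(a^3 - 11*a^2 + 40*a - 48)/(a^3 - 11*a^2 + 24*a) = (a^2 - 8*a + 16)/(a*(a - 8))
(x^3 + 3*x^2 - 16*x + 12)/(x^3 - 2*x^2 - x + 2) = (x + 6)/(x + 1)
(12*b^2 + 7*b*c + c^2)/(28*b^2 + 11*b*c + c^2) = (3*b + c)/(7*b + c)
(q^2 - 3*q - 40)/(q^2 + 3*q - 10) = (q - 8)/(q - 2)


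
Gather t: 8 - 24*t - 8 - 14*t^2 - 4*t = -14*t^2 - 28*t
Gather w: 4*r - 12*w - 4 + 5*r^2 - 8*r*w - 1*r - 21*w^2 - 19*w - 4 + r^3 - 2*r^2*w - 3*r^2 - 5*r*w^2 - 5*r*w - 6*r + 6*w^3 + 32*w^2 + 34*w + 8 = r^3 + 2*r^2 - 3*r + 6*w^3 + w^2*(11 - 5*r) + w*(-2*r^2 - 13*r + 3)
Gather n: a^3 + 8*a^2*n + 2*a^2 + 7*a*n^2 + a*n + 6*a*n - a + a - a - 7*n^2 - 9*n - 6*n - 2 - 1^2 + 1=a^3 + 2*a^2 - a + n^2*(7*a - 7) + n*(8*a^2 + 7*a - 15) - 2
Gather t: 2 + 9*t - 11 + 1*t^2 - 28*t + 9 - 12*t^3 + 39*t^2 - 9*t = -12*t^3 + 40*t^2 - 28*t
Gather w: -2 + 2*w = 2*w - 2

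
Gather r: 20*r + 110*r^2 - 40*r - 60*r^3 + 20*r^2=-60*r^3 + 130*r^2 - 20*r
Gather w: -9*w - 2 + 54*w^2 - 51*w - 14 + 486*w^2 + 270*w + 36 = 540*w^2 + 210*w + 20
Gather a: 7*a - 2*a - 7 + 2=5*a - 5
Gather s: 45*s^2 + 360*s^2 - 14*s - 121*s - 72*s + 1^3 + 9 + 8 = 405*s^2 - 207*s + 18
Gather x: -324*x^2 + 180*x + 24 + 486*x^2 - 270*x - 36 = 162*x^2 - 90*x - 12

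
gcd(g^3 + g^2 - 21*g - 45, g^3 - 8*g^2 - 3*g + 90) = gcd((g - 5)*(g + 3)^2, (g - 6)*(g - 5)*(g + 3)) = g^2 - 2*g - 15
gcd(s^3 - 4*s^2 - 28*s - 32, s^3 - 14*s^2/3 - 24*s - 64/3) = s^2 - 6*s - 16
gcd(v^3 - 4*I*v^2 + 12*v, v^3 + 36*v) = v^2 - 6*I*v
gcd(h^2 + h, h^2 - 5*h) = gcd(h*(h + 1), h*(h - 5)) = h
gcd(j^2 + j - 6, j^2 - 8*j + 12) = j - 2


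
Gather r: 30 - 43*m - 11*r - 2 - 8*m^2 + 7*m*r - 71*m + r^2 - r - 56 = -8*m^2 - 114*m + r^2 + r*(7*m - 12) - 28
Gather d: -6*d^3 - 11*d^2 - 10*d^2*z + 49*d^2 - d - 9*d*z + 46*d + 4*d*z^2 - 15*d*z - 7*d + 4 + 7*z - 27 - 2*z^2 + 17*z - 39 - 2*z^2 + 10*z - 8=-6*d^3 + d^2*(38 - 10*z) + d*(4*z^2 - 24*z + 38) - 4*z^2 + 34*z - 70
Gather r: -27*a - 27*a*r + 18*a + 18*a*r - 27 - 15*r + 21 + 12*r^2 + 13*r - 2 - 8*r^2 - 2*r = -9*a + 4*r^2 + r*(-9*a - 4) - 8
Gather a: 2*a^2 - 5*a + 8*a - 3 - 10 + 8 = 2*a^2 + 3*a - 5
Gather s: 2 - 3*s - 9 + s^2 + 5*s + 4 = s^2 + 2*s - 3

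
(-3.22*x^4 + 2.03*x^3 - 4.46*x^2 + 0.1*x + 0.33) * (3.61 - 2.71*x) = 8.7262*x^5 - 17.1255*x^4 + 19.4149*x^3 - 16.3716*x^2 - 0.5333*x + 1.1913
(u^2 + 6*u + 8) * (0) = 0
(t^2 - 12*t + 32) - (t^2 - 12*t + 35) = -3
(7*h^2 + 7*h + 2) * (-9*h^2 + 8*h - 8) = -63*h^4 - 7*h^3 - 18*h^2 - 40*h - 16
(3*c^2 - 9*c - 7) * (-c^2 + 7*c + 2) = -3*c^4 + 30*c^3 - 50*c^2 - 67*c - 14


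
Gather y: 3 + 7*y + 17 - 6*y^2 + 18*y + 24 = -6*y^2 + 25*y + 44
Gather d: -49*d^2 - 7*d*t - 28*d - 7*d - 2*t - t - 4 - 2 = -49*d^2 + d*(-7*t - 35) - 3*t - 6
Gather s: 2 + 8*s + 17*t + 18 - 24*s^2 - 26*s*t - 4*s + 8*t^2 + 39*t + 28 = -24*s^2 + s*(4 - 26*t) + 8*t^2 + 56*t + 48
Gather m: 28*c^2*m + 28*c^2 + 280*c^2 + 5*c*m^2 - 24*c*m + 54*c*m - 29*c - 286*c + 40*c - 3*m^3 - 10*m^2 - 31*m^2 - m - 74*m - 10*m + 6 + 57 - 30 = 308*c^2 - 275*c - 3*m^3 + m^2*(5*c - 41) + m*(28*c^2 + 30*c - 85) + 33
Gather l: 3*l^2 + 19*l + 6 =3*l^2 + 19*l + 6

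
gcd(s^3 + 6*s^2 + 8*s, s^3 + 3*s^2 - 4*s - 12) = s + 2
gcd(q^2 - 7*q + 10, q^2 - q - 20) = q - 5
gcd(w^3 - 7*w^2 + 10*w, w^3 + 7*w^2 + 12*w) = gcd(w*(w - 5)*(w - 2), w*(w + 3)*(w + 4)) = w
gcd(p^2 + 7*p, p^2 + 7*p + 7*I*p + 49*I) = p + 7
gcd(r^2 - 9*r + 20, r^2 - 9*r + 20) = r^2 - 9*r + 20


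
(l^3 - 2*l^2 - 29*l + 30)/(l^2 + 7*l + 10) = (l^2 - 7*l + 6)/(l + 2)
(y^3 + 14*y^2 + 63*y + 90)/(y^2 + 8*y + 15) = y + 6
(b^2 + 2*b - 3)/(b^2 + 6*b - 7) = (b + 3)/(b + 7)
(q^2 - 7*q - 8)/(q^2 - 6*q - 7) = (q - 8)/(q - 7)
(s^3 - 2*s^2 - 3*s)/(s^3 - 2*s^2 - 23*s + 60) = s*(s + 1)/(s^2 + s - 20)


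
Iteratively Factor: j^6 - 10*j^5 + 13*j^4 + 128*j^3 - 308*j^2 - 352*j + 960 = (j + 3)*(j^5 - 13*j^4 + 52*j^3 - 28*j^2 - 224*j + 320) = (j - 4)*(j + 3)*(j^4 - 9*j^3 + 16*j^2 + 36*j - 80) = (j - 4)^2*(j + 3)*(j^3 - 5*j^2 - 4*j + 20) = (j - 4)^2*(j + 2)*(j + 3)*(j^2 - 7*j + 10) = (j - 5)*(j - 4)^2*(j + 2)*(j + 3)*(j - 2)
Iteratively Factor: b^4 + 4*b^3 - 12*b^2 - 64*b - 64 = (b + 2)*(b^3 + 2*b^2 - 16*b - 32) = (b - 4)*(b + 2)*(b^2 + 6*b + 8) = (b - 4)*(b + 2)^2*(b + 4)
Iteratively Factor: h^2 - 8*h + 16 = (h - 4)*(h - 4)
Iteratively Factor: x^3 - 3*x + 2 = (x + 2)*(x^2 - 2*x + 1) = (x - 1)*(x + 2)*(x - 1)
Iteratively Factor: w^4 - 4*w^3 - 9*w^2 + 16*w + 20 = (w + 2)*(w^3 - 6*w^2 + 3*w + 10) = (w + 1)*(w + 2)*(w^2 - 7*w + 10) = (w - 5)*(w + 1)*(w + 2)*(w - 2)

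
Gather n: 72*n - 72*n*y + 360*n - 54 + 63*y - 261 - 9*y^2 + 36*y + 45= n*(432 - 72*y) - 9*y^2 + 99*y - 270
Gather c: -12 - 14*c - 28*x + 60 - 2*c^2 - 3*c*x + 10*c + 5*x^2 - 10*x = -2*c^2 + c*(-3*x - 4) + 5*x^2 - 38*x + 48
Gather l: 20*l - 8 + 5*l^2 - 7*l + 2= 5*l^2 + 13*l - 6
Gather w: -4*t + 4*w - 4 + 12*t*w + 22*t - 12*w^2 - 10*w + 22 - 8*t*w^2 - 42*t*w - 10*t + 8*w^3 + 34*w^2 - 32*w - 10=8*t + 8*w^3 + w^2*(22 - 8*t) + w*(-30*t - 38) + 8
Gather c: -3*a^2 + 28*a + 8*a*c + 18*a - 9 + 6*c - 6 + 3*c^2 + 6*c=-3*a^2 + 46*a + 3*c^2 + c*(8*a + 12) - 15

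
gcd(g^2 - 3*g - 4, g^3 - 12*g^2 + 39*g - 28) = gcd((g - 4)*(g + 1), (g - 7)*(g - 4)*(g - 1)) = g - 4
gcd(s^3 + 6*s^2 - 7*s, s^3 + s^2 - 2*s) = s^2 - s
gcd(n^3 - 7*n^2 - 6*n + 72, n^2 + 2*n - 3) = n + 3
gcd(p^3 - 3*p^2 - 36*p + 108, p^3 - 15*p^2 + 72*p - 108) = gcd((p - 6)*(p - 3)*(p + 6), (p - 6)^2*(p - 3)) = p^2 - 9*p + 18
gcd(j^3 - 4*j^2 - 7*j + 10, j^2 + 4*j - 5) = j - 1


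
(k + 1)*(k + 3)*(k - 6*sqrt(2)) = k^3 - 6*sqrt(2)*k^2 + 4*k^2 - 24*sqrt(2)*k + 3*k - 18*sqrt(2)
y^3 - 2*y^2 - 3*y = y*(y - 3)*(y + 1)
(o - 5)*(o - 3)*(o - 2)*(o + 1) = o^4 - 9*o^3 + 21*o^2 + o - 30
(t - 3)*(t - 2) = t^2 - 5*t + 6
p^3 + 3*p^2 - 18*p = p*(p - 3)*(p + 6)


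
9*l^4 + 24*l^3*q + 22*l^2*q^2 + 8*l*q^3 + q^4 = (l + q)^2*(3*l + q)^2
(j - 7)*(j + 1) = j^2 - 6*j - 7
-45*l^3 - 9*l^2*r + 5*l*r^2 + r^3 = (-3*l + r)*(3*l + r)*(5*l + r)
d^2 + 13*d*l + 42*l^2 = (d + 6*l)*(d + 7*l)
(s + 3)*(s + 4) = s^2 + 7*s + 12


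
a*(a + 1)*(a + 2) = a^3 + 3*a^2 + 2*a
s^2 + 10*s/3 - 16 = (s - 8/3)*(s + 6)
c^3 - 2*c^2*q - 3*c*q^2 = c*(c - 3*q)*(c + q)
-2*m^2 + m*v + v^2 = (-m + v)*(2*m + v)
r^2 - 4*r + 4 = (r - 2)^2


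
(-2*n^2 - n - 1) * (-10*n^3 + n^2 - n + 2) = 20*n^5 + 8*n^4 + 11*n^3 - 4*n^2 - n - 2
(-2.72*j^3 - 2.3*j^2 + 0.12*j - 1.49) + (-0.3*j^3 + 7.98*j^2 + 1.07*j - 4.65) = -3.02*j^3 + 5.68*j^2 + 1.19*j - 6.14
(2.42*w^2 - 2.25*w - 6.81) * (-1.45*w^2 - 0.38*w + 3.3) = -3.509*w^4 + 2.3429*w^3 + 18.7155*w^2 - 4.8372*w - 22.473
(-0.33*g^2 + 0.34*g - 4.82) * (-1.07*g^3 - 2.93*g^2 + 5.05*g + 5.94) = 0.3531*g^5 + 0.6031*g^4 + 2.4947*g^3 + 13.8794*g^2 - 22.3214*g - 28.6308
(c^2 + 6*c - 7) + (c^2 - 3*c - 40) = 2*c^2 + 3*c - 47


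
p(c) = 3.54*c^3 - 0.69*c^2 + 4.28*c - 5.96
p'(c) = 10.62*c^2 - 1.38*c + 4.28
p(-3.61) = -196.95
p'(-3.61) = 147.66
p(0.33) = -4.50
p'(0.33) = 4.98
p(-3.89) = -241.43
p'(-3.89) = 170.35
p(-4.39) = -337.55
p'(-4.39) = 215.01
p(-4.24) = -306.35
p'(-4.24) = 201.05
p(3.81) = 196.12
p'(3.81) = 153.18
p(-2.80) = -101.06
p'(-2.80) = 91.40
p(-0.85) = -12.27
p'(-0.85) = 13.13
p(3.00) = 96.25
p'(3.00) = 95.72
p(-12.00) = -6273.80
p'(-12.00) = 1550.12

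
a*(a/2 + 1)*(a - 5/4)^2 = a^4/2 - a^3/4 - 55*a^2/32 + 25*a/16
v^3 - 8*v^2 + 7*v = v*(v - 7)*(v - 1)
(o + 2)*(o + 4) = o^2 + 6*o + 8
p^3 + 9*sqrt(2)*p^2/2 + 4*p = p*(p + sqrt(2)/2)*(p + 4*sqrt(2))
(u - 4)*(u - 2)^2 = u^3 - 8*u^2 + 20*u - 16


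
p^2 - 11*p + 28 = (p - 7)*(p - 4)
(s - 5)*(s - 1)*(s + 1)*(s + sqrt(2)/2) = s^4 - 5*s^3 + sqrt(2)*s^3/2 - 5*sqrt(2)*s^2/2 - s^2 - sqrt(2)*s/2 + 5*s + 5*sqrt(2)/2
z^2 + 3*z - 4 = (z - 1)*(z + 4)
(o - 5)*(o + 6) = o^2 + o - 30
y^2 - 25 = (y - 5)*(y + 5)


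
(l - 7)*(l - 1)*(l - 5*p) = l^3 - 5*l^2*p - 8*l^2 + 40*l*p + 7*l - 35*p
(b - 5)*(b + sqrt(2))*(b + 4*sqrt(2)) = b^3 - 5*b^2 + 5*sqrt(2)*b^2 - 25*sqrt(2)*b + 8*b - 40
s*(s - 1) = s^2 - s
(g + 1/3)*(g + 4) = g^2 + 13*g/3 + 4/3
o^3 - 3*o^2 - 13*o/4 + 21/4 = (o - 7/2)*(o - 1)*(o + 3/2)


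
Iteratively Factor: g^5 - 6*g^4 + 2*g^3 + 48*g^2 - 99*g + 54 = (g - 2)*(g^4 - 4*g^3 - 6*g^2 + 36*g - 27) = (g - 2)*(g + 3)*(g^3 - 7*g^2 + 15*g - 9) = (g - 3)*(g - 2)*(g + 3)*(g^2 - 4*g + 3) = (g - 3)^2*(g - 2)*(g + 3)*(g - 1)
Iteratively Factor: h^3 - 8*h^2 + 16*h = (h - 4)*(h^2 - 4*h) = h*(h - 4)*(h - 4)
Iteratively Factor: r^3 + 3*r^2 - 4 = (r + 2)*(r^2 + r - 2) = (r - 1)*(r + 2)*(r + 2)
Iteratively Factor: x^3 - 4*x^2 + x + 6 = (x - 3)*(x^2 - x - 2) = (x - 3)*(x - 2)*(x + 1)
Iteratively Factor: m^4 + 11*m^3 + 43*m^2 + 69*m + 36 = (m + 3)*(m^3 + 8*m^2 + 19*m + 12) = (m + 3)*(m + 4)*(m^2 + 4*m + 3) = (m + 3)^2*(m + 4)*(m + 1)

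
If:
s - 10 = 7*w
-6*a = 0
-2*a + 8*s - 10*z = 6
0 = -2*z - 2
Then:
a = 0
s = -1/2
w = -3/2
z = -1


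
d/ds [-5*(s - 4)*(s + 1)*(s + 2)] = -15*s^2 + 10*s + 50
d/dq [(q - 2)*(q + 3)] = 2*q + 1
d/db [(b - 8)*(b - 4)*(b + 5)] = 3*b^2 - 14*b - 28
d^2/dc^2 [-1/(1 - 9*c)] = 162/(9*c - 1)^3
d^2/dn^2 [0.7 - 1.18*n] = 0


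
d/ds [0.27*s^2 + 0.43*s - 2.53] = 0.54*s + 0.43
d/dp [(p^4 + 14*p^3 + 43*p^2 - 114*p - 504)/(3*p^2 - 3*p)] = (2*p^5 + 11*p^4 - 28*p^3 + 71*p^2 + 1008*p - 504)/(3*p^2*(p^2 - 2*p + 1))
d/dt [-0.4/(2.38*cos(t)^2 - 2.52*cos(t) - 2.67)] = (1.008 - 1.904*cos(t))*sin(t)/(-2.38*cos(t)^2 + 2.52*cos(t) + 2.67)^2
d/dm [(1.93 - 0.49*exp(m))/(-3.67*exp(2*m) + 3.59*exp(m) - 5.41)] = (-1.7983*exp(2*m) + 14.1662*exp(m) - 4.2778)*exp(m)/(13.4689*exp(4*m) - 26.3506*exp(3*m) + 52.5975*exp(2*m) - 38.8438*exp(m) + 29.2681)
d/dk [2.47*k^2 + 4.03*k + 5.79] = 4.94*k + 4.03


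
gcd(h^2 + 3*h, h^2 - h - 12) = h + 3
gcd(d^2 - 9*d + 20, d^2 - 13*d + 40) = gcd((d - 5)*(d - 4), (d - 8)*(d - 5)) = d - 5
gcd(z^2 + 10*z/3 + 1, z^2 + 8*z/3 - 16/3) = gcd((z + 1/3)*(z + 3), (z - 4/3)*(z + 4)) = 1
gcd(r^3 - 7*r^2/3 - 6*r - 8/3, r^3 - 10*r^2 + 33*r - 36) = r - 4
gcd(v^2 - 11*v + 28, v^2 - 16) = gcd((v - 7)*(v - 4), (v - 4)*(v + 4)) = v - 4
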